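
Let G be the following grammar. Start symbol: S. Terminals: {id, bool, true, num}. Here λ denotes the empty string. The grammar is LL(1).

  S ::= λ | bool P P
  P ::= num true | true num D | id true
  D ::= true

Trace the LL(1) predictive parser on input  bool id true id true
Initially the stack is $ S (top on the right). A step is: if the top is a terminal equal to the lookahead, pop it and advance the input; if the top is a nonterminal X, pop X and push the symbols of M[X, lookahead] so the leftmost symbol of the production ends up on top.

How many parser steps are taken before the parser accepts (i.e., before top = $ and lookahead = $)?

     Stack        Input                   Action
  1  $ S          bool id true id true $  expand S ::= bool P P
  2  $ P P bool   bool id true id true $  match bool
  3  $ P P        id true id true $       expand P ::= id true
  4  $ P true id  id true id true $       match id
  5  $ P true     true id true $          match true
  6  $ P          id true $               expand P ::= id true
  7  $ true id    id true $               match id
  8  $ true       true $                  match true
Accept reached after 8 steps.

8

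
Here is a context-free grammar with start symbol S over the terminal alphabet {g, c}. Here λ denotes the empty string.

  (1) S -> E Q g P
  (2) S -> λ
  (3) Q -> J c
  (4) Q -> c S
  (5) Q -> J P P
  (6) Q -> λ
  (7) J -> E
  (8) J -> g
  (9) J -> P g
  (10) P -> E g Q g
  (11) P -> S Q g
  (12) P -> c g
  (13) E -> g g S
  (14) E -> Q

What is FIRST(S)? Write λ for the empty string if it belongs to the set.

FIRST(S) = {λ, c, g}  (via E Q g P)
FIRST(Q) = {λ, c, g}  (via J c, J P P)
FIRST(E) = {λ, c, g}  (via Q)
FIRST(P) = {c, g}  (via E g Q g, S Q g)
FIRST(J) = {λ, c, g}  (via E, P g)

{λ, c, g}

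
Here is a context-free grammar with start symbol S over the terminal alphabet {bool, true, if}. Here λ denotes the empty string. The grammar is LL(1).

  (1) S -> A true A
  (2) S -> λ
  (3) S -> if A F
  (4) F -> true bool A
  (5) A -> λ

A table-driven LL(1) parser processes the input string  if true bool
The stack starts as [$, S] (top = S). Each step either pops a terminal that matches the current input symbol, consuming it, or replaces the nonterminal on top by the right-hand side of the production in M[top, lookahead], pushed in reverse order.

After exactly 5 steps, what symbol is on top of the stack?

step 1: stack=$ S  input=if true bool $  — expand S -> if A F
step 2: stack=$ F A if  input=if true bool $  — match if
step 3: stack=$ F A  input=true bool $  — expand A -> λ
step 4: stack=$ F  input=true bool $  — expand F -> true bool A
step 5: stack=$ A bool true  input=true bool $  — match true
Stack after step 5: $ A bool (top = bool).

bool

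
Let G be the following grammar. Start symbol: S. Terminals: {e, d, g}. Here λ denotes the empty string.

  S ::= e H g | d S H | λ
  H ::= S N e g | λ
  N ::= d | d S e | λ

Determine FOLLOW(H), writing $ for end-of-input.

{$, d, e, g}

FIRST(S): from S::=e H g we get {e}; from S::=d S H we get {d}; from S::=λ we get {λ}. So FIRST(S) = {λ, d, e}.
FIRST(N): from N::=d we get {d}; from N::=d S e we get {d}; from N::=λ we get {λ}. So FIRST(N) = {λ, d}.
FIRST(H): from H::=S N e g we get {d, e}; from H::=λ we get {λ}. So FIRST(H) = {λ, d, e}.
FOLLOW(S) includes $ since S is the start symbol.
FOLLOW(S): in S::=d S H, S is followed by H with FIRST {λ, d, e}; in S::=d S H, the suffix after S is nullable (adds nothing new); in H::=S N e g, S is followed by N e g with FIRST {d, e}; in N::=d S e, S is followed by e with FIRST {e}. Thus FOLLOW(S) = {$, d, e}.
FOLLOW(H): in S::=e H g, H is followed by g with FIRST {g}; in S::=d S H, the suffix after H is empty, so FOLLOW(H) ⊇ FOLLOW(S) = {$, d, e}. Thus FOLLOW(H) = {$, d, e, g}.
FOLLOW(N): in H::=S N e g, N is followed by e g with FIRST {e}. Thus FOLLOW(N) = {e}.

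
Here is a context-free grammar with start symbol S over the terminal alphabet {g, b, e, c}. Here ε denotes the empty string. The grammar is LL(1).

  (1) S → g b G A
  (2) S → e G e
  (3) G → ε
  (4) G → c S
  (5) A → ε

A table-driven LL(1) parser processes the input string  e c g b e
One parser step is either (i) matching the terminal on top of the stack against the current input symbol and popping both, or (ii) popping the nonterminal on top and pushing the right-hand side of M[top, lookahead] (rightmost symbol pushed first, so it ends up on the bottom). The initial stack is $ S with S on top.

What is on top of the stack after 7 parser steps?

     Stack        Input        Action
  1  $ S          e c g b e $  expand S → e G e
  2  $ e G e      e c g b e $  match e
  3  $ e G        c g b e $    expand G → c S
  4  $ e S c      c g b e $    match c
  5  $ e S        g b e $      expand S → g b G A
  6  $ e A G b g  g b e $      match g
  7  $ e A G b    b e $        match b
Stack after step 7: $ e A G (top = G).

G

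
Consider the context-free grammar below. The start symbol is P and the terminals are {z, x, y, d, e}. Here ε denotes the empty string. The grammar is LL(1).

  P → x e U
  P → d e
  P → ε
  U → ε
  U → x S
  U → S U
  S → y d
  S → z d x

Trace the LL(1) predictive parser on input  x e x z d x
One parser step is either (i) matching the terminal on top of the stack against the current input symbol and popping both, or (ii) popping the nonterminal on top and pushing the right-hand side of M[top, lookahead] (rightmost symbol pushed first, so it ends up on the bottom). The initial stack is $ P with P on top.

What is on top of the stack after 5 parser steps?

S

     Stack    Input          Action
  1  $ P      x e x z d x $  expand P → x e U
  2  $ U e x  x e x z d x $  match x
  3  $ U e    e x z d x $    match e
  4  $ U      x z d x $      expand U → x S
  5  $ S x    x z d x $      match x
Stack after step 5: $ S (top = S).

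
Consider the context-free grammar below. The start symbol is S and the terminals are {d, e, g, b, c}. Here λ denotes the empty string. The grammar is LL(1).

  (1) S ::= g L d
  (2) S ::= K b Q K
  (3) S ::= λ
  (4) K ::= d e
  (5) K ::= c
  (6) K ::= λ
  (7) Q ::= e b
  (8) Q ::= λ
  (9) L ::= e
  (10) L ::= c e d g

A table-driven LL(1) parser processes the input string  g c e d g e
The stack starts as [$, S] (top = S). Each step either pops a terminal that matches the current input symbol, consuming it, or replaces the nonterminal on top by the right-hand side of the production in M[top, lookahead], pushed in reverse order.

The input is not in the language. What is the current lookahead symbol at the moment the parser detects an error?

e

     Stack        Input          Action
  1  $ S          g c e d g e $  expand S ::= g L d
  2  $ d L g      g c e d g e $  match g
  3  $ d L        c e d g e $    expand L ::= c e d g
  4  $ d g d e c  c e d g e $    match c
  5  $ d g d e    e d g e $      match e
  6  $ d g d      d g e $        match d
  7  $ d g        g e $          match g
  8  $ d          e $            error: top is terminal d but lookahead is e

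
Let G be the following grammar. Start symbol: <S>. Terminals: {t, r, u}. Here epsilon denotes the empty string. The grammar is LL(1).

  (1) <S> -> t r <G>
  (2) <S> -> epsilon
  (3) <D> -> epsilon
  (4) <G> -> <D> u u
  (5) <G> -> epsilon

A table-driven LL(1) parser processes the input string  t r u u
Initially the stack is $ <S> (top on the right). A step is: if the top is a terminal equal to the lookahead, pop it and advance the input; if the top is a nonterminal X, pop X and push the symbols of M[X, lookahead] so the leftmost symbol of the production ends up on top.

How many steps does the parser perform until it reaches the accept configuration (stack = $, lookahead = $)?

     Stack      Input      Action
  1  $ <S>      t r u u $  expand <S> -> t r <G>
  2  $ <G> r t  t r u u $  match t
  3  $ <G> r    r u u $    match r
  4  $ <G>      u u $      expand <G> -> <D> u u
  5  $ u u <D>  u u $      expand <D> -> epsilon
  6  $ u u      u u $      match u
  7  $ u        u $        match u
Accept reached after 7 steps.

7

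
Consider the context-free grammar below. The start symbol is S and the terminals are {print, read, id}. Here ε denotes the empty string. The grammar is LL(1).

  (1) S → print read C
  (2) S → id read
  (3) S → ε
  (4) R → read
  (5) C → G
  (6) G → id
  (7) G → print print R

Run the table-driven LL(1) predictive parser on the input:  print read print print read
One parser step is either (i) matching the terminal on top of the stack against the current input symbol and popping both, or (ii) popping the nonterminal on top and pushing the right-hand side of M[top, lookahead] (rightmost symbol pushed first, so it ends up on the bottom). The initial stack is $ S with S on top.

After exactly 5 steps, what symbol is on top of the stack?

print

     Stack           Input                          Action
  1  $ S             print read print print read $  expand S → print read C
  2  $ C read print  print read print print read $  match print
  3  $ C read        read print print read $        match read
  4  $ C             print print read $             expand C → G
  5  $ G             print print read $             expand G → print print R
Stack after step 5: $ R print print (top = print).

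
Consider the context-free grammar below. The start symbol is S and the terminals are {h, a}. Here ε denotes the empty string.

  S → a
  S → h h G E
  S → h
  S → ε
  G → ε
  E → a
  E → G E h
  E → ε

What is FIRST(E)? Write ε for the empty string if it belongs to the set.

{ε, a, h}

FIRST(S) = {ε, a, h}
FIRST(G) = {ε}
FIRST(E) = {ε, a, h}  (via G E h)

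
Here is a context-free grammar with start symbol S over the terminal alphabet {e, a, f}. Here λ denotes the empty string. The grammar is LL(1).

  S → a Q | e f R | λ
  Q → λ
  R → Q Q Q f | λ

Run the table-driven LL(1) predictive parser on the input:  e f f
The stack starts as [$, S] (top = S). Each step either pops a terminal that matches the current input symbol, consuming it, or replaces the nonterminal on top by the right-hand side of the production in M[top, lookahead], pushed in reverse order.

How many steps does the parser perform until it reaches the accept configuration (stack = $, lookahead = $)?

     Stack      Input    Action
  1  $ S        e f f $  expand S → e f R
  2  $ R f e    e f f $  match e
  3  $ R f      f f $    match f
  4  $ R        f $      expand R → Q Q Q f
  5  $ f Q Q Q  f $      expand Q → λ
  6  $ f Q Q    f $      expand Q → λ
  7  $ f Q      f $      expand Q → λ
  8  $ f        f $      match f
Accept reached after 8 steps.

8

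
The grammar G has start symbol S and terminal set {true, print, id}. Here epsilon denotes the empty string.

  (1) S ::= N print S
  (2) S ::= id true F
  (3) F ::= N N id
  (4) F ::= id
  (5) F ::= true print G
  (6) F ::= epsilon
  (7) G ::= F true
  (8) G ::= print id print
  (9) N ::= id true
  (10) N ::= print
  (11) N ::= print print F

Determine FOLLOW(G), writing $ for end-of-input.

FIRST(N) = {id, print}
FIRST(S) = {id, print}  (via N print S)
FIRST(F) = {epsilon, id, print, true}  (via N N id)
FIRST(G) = {id, print, true}  (via F true)
FOLLOW(S) includes $ since S is the start symbol.
FOLLOW(S): in S::=N print S, the suffix after S is empty (adds nothing new). Thus FOLLOW(S) = {$}.
FOLLOW(N): in S::=N print S, N is followed by print S with FIRST {print}; in F::=N N id (occurrence 1), N is followed by N id with FIRST {id, print}; in F::=N N id (occurrence 2), N is followed by id with FIRST {id}. Thus FOLLOW(N) = {id, print}.
FOLLOW(F): in S::=id true F, the suffix after F is empty, so FOLLOW(F) ⊇ FOLLOW(S) = {$}; in G::=F true, F is followed by true with FIRST {true}; in N::=print print F, the suffix after F is empty, so FOLLOW(F) ⊇ FOLLOW(N) = {id, print}. Thus FOLLOW(F) = {$, id, print, true}.
FOLLOW(G): in F::=true print G, the suffix after G is empty, so FOLLOW(G) ⊇ FOLLOW(F) = {$, id, print, true}. Thus FOLLOW(G) = {$, id, print, true}.

{$, id, print, true}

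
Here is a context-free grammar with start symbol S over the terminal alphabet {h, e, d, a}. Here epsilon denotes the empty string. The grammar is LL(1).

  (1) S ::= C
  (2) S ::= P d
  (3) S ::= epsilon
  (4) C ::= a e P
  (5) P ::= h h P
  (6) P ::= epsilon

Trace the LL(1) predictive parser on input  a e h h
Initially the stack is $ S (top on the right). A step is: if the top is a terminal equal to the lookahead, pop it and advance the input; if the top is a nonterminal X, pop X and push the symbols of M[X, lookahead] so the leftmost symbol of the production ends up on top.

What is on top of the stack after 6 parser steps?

h

step 1: stack=$ S  input=a e h h $  — expand S ::= C
step 2: stack=$ C  input=a e h h $  — expand C ::= a e P
step 3: stack=$ P e a  input=a e h h $  — match a
step 4: stack=$ P e  input=e h h $  — match e
step 5: stack=$ P  input=h h $  — expand P ::= h h P
step 6: stack=$ P h h  input=h h $  — match h
Stack after step 6: $ P h (top = h).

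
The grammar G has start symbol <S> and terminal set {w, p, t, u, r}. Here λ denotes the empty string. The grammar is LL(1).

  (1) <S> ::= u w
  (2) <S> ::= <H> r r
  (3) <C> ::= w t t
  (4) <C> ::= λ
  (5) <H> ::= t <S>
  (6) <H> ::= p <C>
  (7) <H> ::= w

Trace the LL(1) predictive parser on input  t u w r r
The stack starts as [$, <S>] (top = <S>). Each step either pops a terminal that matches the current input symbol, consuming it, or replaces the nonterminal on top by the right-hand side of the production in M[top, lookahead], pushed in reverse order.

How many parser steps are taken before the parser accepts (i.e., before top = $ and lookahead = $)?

8

step 1: stack=$ <S>  input=t u w r r $  — expand <S> ::= <H> r r
step 2: stack=$ r r <H>  input=t u w r r $  — expand <H> ::= t <S>
step 3: stack=$ r r <S> t  input=t u w r r $  — match t
step 4: stack=$ r r <S>  input=u w r r $  — expand <S> ::= u w
step 5: stack=$ r r w u  input=u w r r $  — match u
step 6: stack=$ r r w  input=w r r $  — match w
step 7: stack=$ r r  input=r r $  — match r
step 8: stack=$ r  input=r $  — match r
Accept reached after 8 steps.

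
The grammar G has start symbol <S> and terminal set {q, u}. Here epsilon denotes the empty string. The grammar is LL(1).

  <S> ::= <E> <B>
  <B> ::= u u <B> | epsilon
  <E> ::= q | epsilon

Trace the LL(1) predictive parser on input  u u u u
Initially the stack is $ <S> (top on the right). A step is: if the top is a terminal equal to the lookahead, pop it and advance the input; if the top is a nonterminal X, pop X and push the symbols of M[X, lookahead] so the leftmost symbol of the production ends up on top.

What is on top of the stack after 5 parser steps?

step 1: stack=$ <S>  input=u u u u $  — expand <S> ::= <E> <B>
step 2: stack=$ <B> <E>  input=u u u u $  — expand <E> ::= epsilon
step 3: stack=$ <B>  input=u u u u $  — expand <B> ::= u u <B>
step 4: stack=$ <B> u u  input=u u u u $  — match u
step 5: stack=$ <B> u  input=u u u $  — match u
Stack after step 5: $ <B> (top = <B>).

<B>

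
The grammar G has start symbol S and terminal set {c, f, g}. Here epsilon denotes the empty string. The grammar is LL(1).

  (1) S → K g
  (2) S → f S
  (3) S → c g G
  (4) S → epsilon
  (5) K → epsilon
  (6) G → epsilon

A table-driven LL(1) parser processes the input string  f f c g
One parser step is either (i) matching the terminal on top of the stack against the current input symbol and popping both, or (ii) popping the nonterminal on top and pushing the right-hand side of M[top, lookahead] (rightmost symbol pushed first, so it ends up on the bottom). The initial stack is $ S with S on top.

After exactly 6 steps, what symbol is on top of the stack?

step 1: stack=$ S  input=f f c g $  — expand S → f S
step 2: stack=$ S f  input=f f c g $  — match f
step 3: stack=$ S  input=f c g $  — expand S → f S
step 4: stack=$ S f  input=f c g $  — match f
step 5: stack=$ S  input=c g $  — expand S → c g G
step 6: stack=$ G g c  input=c g $  — match c
Stack after step 6: $ G g (top = g).

g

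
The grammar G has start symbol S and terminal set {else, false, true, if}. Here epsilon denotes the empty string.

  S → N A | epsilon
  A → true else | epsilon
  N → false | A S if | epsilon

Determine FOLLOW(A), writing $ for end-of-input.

{$, false, if, true}

FIRST(A) = {epsilon, true}
FIRST(S) = {epsilon, false, if, true}  (via N A)
FIRST(N) = {epsilon, false, if, true}  (via A S if)
FOLLOW(S) includes $ since S is the start symbol.
FOLLOW(S): in N→A S if, S is followed by if with FIRST {if}. Thus FOLLOW(S) = {$, if}.
FOLLOW(A): in S→N A, the suffix after A is empty, so FOLLOW(A) ⊇ FOLLOW(S) = {$, if}; in N→A S if, A is followed by S if with FIRST {false, if, true}. Thus FOLLOW(A) = {$, false, if, true}.
FOLLOW(N): in S→N A, N is followed by A with FIRST {epsilon, true}; in S→N A, the suffix after N is nullable, so FOLLOW(N) ⊇ FOLLOW(S) = {$, if}. Thus FOLLOW(N) = {$, if, true}.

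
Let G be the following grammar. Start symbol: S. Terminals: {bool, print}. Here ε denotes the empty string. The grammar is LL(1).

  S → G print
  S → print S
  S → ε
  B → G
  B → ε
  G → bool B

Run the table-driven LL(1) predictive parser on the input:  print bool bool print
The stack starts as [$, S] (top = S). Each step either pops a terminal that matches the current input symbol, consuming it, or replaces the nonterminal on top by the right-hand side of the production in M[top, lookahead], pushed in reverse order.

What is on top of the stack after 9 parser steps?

print

     Stack           Input                    Action
  1  $ S             print bool bool print $  expand S → print S
  2  $ S print       print bool bool print $  match print
  3  $ S             bool bool print $        expand S → G print
  4  $ print G       bool bool print $        expand G → bool B
  5  $ print B bool  bool bool print $        match bool
  6  $ print B       bool print $             expand B → G
  7  $ print G       bool print $             expand G → bool B
  8  $ print B bool  bool print $             match bool
  9  $ print B       print $                  expand B → ε
Stack after step 9: $ print (top = print).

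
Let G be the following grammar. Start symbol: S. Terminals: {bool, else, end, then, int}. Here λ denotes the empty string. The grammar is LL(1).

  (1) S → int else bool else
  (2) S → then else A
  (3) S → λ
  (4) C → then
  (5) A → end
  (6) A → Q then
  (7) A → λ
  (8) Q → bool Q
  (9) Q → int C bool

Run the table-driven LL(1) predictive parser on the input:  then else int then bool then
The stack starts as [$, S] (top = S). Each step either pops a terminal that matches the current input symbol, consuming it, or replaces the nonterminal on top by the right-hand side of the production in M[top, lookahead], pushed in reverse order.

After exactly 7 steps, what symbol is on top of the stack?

     Stack              Input                           Action
  1  $ S                then else int then bool then $  expand S → then else A
  2  $ A else then      then else int then bool then $  match then
  3  $ A else           else int then bool then $       match else
  4  $ A                int then bool then $            expand A → Q then
  5  $ then Q           int then bool then $            expand Q → int C bool
  6  $ then bool C int  int then bool then $            match int
  7  $ then bool C      then bool then $                expand C → then
Stack after step 7: $ then bool then (top = then).

then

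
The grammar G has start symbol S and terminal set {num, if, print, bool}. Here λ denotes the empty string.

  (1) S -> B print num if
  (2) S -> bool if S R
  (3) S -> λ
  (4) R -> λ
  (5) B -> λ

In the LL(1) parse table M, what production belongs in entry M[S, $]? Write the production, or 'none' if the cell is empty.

S -> λ

FIRST(R): from R->λ we get {λ}. So FIRST(R) = {λ}.
FIRST(B): from B->λ we get {λ}. So FIRST(B) = {λ}.
FIRST(S): from S->B print num if we get {print}; from S->bool if S R we get {bool}; from S->λ we get {λ}. So FIRST(S) = {λ, bool, print}.
FOLLOW(S) includes $ since S is the start symbol.
FOLLOW(S): in S->bool if S R, S is followed by R with FIRST {λ}; in S->bool if S R, the suffix after S is nullable (adds nothing new). Thus FOLLOW(S) = {$}.
For S -> B print num if: FIRST(B print num if) = {print}, so it goes in M[S, t] for t ∈ {print}.
For S -> bool if S R: FIRST(bool if S R) = {bool}, so it goes in M[S, t] for t ∈ {bool}.
For S -> λ: FIRST(λ) = {λ}, so it goes in M[S, t] for t ∈ {}; since λ ∈ FIRST, also for every t ∈ FOLLOW(S) = {$}.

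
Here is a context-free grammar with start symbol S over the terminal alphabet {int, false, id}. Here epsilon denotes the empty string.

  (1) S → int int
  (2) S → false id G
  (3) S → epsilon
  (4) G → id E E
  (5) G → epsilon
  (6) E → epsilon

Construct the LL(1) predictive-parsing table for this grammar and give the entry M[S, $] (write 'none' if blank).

S → epsilon

FIRST(S) = {epsilon, false, int}
FIRST(G) = {epsilon, id}
FIRST(E) = {epsilon}
FOLLOW(S) includes $ since S is the start symbol.
FOLLOW(S): S appears on no right-hand side. Thus FOLLOW(S) = {$}.
For S → int int: FIRST(int int) = {int}, so it goes in M[S, t] for t ∈ {int}.
For S → false id G: FIRST(false id G) = {false}, so it goes in M[S, t] for t ∈ {false}.
For S → epsilon: FIRST(epsilon) = {epsilon}, so it goes in M[S, t] for t ∈ {}; since epsilon ∈ FIRST, also for every t ∈ FOLLOW(S) = {$}.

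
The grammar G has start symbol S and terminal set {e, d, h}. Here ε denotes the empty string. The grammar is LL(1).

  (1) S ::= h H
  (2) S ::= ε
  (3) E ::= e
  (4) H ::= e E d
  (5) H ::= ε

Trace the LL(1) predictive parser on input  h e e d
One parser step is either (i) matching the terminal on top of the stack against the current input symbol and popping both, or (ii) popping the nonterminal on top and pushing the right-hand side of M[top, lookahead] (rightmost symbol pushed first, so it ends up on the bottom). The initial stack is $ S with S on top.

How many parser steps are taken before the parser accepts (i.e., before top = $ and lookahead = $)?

step 1: stack=$ S  input=h e e d $  — expand S ::= h H
step 2: stack=$ H h  input=h e e d $  — match h
step 3: stack=$ H  input=e e d $  — expand H ::= e E d
step 4: stack=$ d E e  input=e e d $  — match e
step 5: stack=$ d E  input=e d $  — expand E ::= e
step 6: stack=$ d e  input=e d $  — match e
step 7: stack=$ d  input=d $  — match d
Accept reached after 7 steps.

7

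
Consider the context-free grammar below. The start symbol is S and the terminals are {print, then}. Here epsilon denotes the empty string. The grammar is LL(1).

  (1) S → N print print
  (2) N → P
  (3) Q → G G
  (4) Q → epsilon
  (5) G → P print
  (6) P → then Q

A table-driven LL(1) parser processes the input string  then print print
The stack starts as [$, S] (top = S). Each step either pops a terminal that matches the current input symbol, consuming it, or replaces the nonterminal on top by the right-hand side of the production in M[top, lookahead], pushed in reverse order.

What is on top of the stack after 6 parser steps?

     Stack                 Input               Action
  1  $ S                   then print print $  expand S → N print print
  2  $ print print N       then print print $  expand N → P
  3  $ print print P       then print print $  expand P → then Q
  4  $ print print Q then  then print print $  match then
  5  $ print print Q       print print $       expand Q → epsilon
  6  $ print print         print print $       match print
Stack after step 6: $ print (top = print).

print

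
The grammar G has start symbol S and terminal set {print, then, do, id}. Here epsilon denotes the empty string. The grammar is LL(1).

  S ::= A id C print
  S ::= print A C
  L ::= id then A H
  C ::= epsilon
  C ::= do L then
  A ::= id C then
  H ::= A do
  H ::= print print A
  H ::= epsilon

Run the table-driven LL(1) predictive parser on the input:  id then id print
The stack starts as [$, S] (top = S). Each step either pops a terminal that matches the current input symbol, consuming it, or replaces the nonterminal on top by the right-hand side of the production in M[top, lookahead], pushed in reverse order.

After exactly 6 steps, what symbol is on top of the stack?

C

step 1: stack=$ S  input=id then id print $  — expand S ::= A id C print
step 2: stack=$ print C id A  input=id then id print $  — expand A ::= id C then
step 3: stack=$ print C id then C id  input=id then id print $  — match id
step 4: stack=$ print C id then C  input=then id print $  — expand C ::= epsilon
step 5: stack=$ print C id then  input=then id print $  — match then
step 6: stack=$ print C id  input=id print $  — match id
Stack after step 6: $ print C (top = C).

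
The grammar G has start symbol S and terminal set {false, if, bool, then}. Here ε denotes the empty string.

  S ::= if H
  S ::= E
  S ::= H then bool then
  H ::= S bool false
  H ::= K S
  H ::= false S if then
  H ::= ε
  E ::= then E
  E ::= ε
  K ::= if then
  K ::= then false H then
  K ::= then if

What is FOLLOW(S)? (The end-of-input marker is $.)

FIRST(E): from E::=then E we get {then}; from E::=ε we get {ε}. So FIRST(E) = {ε, then}.
FIRST(K): from K::=if then we get {if}; from K::=then false H then we get {then}; from K::=then if we get {then}. So FIRST(K) = {if, then}.
FIRST(S): from S::=if H we get {if}; from S::=E we get {ε, then}; from S::=H then bool then we get {bool, false, if, then}. So FIRST(S) = {ε, bool, false, if, then}.
FIRST(H): from H::=S bool false we get {bool, false, if, then}; from H::=K S we get {if, then}; from H::=false S if then we get {false}; from H::=ε we get {ε}. So FIRST(H) = {ε, bool, false, if, then}.
FOLLOW(S) includes $ since S is the start symbol.
FOLLOW(S): in H::=S bool false, S is followed by bool false with FIRST {bool}; in H::=K S, the suffix after S is empty, so FOLLOW(S) ⊇ FOLLOW(H) = {$, bool, if, then}; in H::=false S if then, S is followed by if then with FIRST {if}. Thus FOLLOW(S) = {$, bool, if, then}.
FOLLOW(H): in S::=if H, the suffix after H is empty, so FOLLOW(H) ⊇ FOLLOW(S) = {$, bool, if, then}; in S::=H then bool then, H is followed by then bool then with FIRST {then}; in K::=then false H then, H is followed by then with FIRST {then}. Thus FOLLOW(H) = {$, bool, if, then}.
FOLLOW(E): in S::=E, the suffix after E is empty, so FOLLOW(E) ⊇ FOLLOW(S) = {$, bool, if, then}; in E::=then E, the suffix after E is empty (adds nothing new). Thus FOLLOW(E) = {$, bool, if, then}.
FOLLOW(K): in H::=K S, K is followed by S with FIRST {ε, bool, false, if, then}; in H::=K S, the suffix after K is nullable, so FOLLOW(K) ⊇ FOLLOW(H) = {$, bool, if, then}. Thus FOLLOW(K) = {$, bool, false, if, then}.

{$, bool, if, then}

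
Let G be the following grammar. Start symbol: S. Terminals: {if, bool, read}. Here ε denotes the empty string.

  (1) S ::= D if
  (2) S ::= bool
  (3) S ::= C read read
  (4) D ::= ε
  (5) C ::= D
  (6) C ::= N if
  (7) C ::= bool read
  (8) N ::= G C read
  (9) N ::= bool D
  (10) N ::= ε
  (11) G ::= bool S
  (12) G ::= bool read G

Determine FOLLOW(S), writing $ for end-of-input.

{$, bool, if, read}

FIRST(D): from D::=ε we get {ε}. So FIRST(D) = {ε}.
FIRST(G): from G::=bool S we get {bool}; from G::=bool read G we get {bool}. So FIRST(G) = {bool}.
FIRST(N): from N::=G C read we get {bool}; from N::=bool D we get {bool}; from N::=ε we get {ε}. So FIRST(N) = {ε, bool}.
FIRST(C): from C::=D we get {ε}; from C::=N if we get {bool, if}; from C::=bool read we get {bool}. So FIRST(C) = {ε, bool, if}.
FIRST(S): from S::=D if we get {if}; from S::=bool we get {bool}; from S::=C read read we get {bool, if, read}. So FIRST(S) = {bool, if, read}.
FOLLOW(S) includes $ since S is the start symbol.
FOLLOW(C): in S::=C read read, C is followed by read read with FIRST {read}; in N::=G C read, C is followed by read with FIRST {read}. Thus FOLLOW(C) = {read}.
FOLLOW(N): in C::=N if, N is followed by if with FIRST {if}. Thus FOLLOW(N) = {if}.
FOLLOW(D): in S::=D if, D is followed by if with FIRST {if}; in C::=D, the suffix after D is empty, so FOLLOW(D) ⊇ FOLLOW(C) = {read}; in N::=bool D, the suffix after D is empty, so FOLLOW(D) ⊇ FOLLOW(N) = {if}. Thus FOLLOW(D) = {if, read}.
FOLLOW(G): in N::=G C read, G is followed by C read with FIRST {bool, if, read}; in G::=bool read G, the suffix after G is empty (adds nothing new). Thus FOLLOW(G) = {bool, if, read}.
FOLLOW(S): in G::=bool S, the suffix after S is empty, so FOLLOW(S) ⊇ FOLLOW(G) = {bool, if, read}. Thus FOLLOW(S) = {$, bool, if, read}.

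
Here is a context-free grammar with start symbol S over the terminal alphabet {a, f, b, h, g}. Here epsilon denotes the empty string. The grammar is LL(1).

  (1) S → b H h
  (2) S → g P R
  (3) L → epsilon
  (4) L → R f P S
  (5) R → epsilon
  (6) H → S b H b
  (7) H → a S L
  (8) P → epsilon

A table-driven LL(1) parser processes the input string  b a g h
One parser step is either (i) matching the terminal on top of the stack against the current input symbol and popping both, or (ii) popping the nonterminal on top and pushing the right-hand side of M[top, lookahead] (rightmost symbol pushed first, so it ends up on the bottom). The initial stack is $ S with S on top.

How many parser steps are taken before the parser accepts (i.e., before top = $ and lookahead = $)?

10

      Stack        Input      Action
   1  $ S          b a g h $  expand S → b H h
   2  $ h H b      b a g h $  match b
   3  $ h H        a g h $    expand H → a S L
   4  $ h L S a    a g h $    match a
   5  $ h L S      g h $      expand S → g P R
   6  $ h L R P g  g h $      match g
   7  $ h L R P    h $        expand P → epsilon
   8  $ h L R      h $        expand R → epsilon
   9  $ h L        h $        expand L → epsilon
  10  $ h          h $        match h
Accept reached after 10 steps.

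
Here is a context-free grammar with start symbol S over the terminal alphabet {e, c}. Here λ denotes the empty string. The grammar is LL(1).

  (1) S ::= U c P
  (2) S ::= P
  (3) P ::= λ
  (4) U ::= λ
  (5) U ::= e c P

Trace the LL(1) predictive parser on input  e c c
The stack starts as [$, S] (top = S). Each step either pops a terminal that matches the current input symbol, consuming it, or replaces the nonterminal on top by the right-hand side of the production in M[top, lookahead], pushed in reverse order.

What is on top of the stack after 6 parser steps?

step 1: stack=$ S  input=e c c $  — expand S ::= U c P
step 2: stack=$ P c U  input=e c c $  — expand U ::= e c P
step 3: stack=$ P c P c e  input=e c c $  — match e
step 4: stack=$ P c P c  input=c c $  — match c
step 5: stack=$ P c P  input=c $  — expand P ::= λ
step 6: stack=$ P c  input=c $  — match c
Stack after step 6: $ P (top = P).

P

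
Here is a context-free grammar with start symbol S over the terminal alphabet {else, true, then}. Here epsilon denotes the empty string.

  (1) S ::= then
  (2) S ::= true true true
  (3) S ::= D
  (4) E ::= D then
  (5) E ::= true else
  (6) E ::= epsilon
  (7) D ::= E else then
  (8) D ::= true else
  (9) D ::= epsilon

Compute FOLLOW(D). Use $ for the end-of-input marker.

{$, then}

FIRST(S) = {epsilon, else, then, true}  (via D)
FIRST(E) = {epsilon, else, then, true}  (via D then)
FIRST(D) = {epsilon, else, then, true}  (via E else then)
FOLLOW(S) includes $ since S is the start symbol.
FOLLOW(S): S appears on no right-hand side. Thus FOLLOW(S) = {$}.
FOLLOW(E): in D::=E else then, E is followed by else then with FIRST {else}. Thus FOLLOW(E) = {else}.
FOLLOW(D): in S::=D, the suffix after D is empty, so FOLLOW(D) ⊇ FOLLOW(S) = {$}; in E::=D then, D is followed by then with FIRST {then}. Thus FOLLOW(D) = {$, then}.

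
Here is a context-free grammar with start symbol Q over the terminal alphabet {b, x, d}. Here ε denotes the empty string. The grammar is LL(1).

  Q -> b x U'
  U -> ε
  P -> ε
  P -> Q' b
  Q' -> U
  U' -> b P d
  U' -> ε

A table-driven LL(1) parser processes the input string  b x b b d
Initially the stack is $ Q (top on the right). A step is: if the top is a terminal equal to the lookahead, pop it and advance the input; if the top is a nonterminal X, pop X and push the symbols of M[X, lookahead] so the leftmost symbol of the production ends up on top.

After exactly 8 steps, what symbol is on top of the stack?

     Stack     Input        Action
  1  $ Q       b x b b d $  expand Q -> b x U'
  2  $ U' x b  b x b b d $  match b
  3  $ U' x    x b b d $    match x
  4  $ U'      b b d $      expand U' -> b P d
  5  $ d P b   b b d $      match b
  6  $ d P     b d $        expand P -> Q' b
  7  $ d b Q'  b d $        expand Q' -> U
  8  $ d b U   b d $        expand U -> ε
Stack after step 8: $ d b (top = b).

b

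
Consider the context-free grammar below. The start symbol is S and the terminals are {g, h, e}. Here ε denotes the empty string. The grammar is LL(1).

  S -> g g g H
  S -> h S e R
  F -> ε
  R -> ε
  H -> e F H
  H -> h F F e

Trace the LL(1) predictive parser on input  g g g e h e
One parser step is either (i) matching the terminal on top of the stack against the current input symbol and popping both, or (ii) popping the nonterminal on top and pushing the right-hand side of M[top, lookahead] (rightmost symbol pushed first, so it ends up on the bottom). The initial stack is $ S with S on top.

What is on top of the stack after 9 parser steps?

F

     Stack      Input          Action
  1  $ S        g g g e h e $  expand S -> g g g H
  2  $ H g g g  g g g e h e $  match g
  3  $ H g g    g g e h e $    match g
  4  $ H g      g e h e $      match g
  5  $ H        e h e $        expand H -> e F H
  6  $ H F e    e h e $        match e
  7  $ H F      h e $          expand F -> ε
  8  $ H        h e $          expand H -> h F F e
  9  $ e F F h  h e $          match h
Stack after step 9: $ e F F (top = F).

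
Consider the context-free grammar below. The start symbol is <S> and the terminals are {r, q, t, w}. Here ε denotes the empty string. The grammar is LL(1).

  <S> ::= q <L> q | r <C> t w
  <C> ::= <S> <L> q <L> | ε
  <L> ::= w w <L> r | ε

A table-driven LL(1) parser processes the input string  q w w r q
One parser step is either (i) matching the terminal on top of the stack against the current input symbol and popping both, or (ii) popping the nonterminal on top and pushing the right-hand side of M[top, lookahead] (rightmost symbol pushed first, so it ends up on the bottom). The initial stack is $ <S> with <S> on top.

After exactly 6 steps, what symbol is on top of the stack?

r

step 1: stack=$ <S>  input=q w w r q $  — expand <S> ::= q <L> q
step 2: stack=$ q <L> q  input=q w w r q $  — match q
step 3: stack=$ q <L>  input=w w r q $  — expand <L> ::= w w <L> r
step 4: stack=$ q r <L> w w  input=w w r q $  — match w
step 5: stack=$ q r <L> w  input=w r q $  — match w
step 6: stack=$ q r <L>  input=r q $  — expand <L> ::= ε
Stack after step 6: $ q r (top = r).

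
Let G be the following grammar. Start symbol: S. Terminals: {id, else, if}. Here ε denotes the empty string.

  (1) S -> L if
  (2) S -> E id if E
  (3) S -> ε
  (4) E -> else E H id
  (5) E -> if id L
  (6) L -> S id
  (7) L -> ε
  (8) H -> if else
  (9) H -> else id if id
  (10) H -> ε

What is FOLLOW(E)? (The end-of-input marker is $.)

{$, else, id, if}

FIRST(E): from E->else E H id we get {else}; from E->if id L we get {if}. So FIRST(E) = {else, if}.
FIRST(H): from H->if else we get {if}; from H->else id if id we get {else}; from H->ε we get {ε}. So FIRST(H) = {ε, else, if}.
FIRST(S): from S->L if we get {else, id, if}; from S->E id if E we get {else, if}; from S->ε we get {ε}. So FIRST(S) = {ε, else, id, if}.
FIRST(L): from L->S id we get {else, id, if}; from L->ε we get {ε}. So FIRST(L) = {ε, else, id, if}.
FOLLOW(S) includes $ since S is the start symbol.
FOLLOW(S): in L->S id, S is followed by id with FIRST {id}. Thus FOLLOW(S) = {$, id}.
FOLLOW(E): in S->E id if E (occurrence 1), E is followed by id if E with FIRST {id}; in S->E id if E (occurrence 2), the suffix after E is empty, so FOLLOW(E) ⊇ FOLLOW(S) = {$, id}; in E->else E H id, E is followed by H id with FIRST {else, id, if}. Thus FOLLOW(E) = {$, else, id, if}.
FOLLOW(L): in S->L if, L is followed by if with FIRST {if}; in E->if id L, the suffix after L is empty, so FOLLOW(L) ⊇ FOLLOW(E) = {$, else, id, if}. Thus FOLLOW(L) = {$, else, id, if}.
FOLLOW(H): in E->else E H id, H is followed by id with FIRST {id}. Thus FOLLOW(H) = {id}.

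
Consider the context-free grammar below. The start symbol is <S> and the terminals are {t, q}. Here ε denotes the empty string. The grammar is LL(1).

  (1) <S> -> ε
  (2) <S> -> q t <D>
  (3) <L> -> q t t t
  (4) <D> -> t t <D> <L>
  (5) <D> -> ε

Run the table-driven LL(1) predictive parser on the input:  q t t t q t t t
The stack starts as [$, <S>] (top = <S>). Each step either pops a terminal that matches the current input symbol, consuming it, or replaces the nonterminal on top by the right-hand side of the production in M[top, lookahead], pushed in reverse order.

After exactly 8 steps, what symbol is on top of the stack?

q

     Stack          Input              Action
  1  $ <S>          q t t t q t t t $  expand <S> -> q t <D>
  2  $ <D> t q      q t t t q t t t $  match q
  3  $ <D> t        t t t q t t t $    match t
  4  $ <D>          t t q t t t $      expand <D> -> t t <D> <L>
  5  $ <L> <D> t t  t t q t t t $      match t
  6  $ <L> <D> t    t q t t t $        match t
  7  $ <L> <D>      q t t t $          expand <D> -> ε
  8  $ <L>          q t t t $          expand <L> -> q t t t
Stack after step 8: $ t t t q (top = q).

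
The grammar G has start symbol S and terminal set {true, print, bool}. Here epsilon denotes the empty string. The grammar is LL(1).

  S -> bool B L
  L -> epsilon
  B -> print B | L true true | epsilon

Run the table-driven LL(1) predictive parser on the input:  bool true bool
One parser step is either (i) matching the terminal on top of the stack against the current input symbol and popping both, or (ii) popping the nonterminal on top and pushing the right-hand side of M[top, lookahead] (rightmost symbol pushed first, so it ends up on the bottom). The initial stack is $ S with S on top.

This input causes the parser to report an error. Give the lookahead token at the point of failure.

bool

step 1: stack=$ S  input=bool true bool $  — expand S -> bool B L
step 2: stack=$ L B bool  input=bool true bool $  — match bool
step 3: stack=$ L B  input=true bool $  — expand B -> L true true
step 4: stack=$ L true true L  input=true bool $  — expand L -> epsilon
step 5: stack=$ L true true  input=true bool $  — match true
step 6: stack=$ L true  input=bool $  — error: top is terminal true but lookahead is bool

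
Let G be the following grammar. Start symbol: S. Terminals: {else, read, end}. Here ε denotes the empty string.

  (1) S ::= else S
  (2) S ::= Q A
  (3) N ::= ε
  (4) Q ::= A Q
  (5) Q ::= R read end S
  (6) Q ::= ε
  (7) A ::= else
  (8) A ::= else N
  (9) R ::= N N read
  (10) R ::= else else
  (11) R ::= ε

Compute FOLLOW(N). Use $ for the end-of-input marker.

{$, else, read}

FIRST(N) = {ε}
FIRST(A) = {else}
FIRST(R) = {ε, else, read}  (via N N read)
FIRST(Q) = {ε, else, read}  (via A Q, R read end S)
FIRST(S) = {else, read}  (via Q A)
FOLLOW(S) includes $ since S is the start symbol.
FOLLOW(Q): in S::=Q A, Q is followed by A with FIRST {else}; in Q::=A Q, the suffix after Q is empty (adds nothing new). Thus FOLLOW(Q) = {else}.
FOLLOW(S): in S::=else S, the suffix after S is empty (adds nothing new); in Q::=R read end S, the suffix after S is empty, so FOLLOW(S) ⊇ FOLLOW(Q) = {else}. Thus FOLLOW(S) = {$, else}.
FOLLOW(A): in S::=Q A, the suffix after A is empty, so FOLLOW(A) ⊇ FOLLOW(S) = {$, else}; in Q::=A Q, A is followed by Q with FIRST {ε, else, read}; in Q::=A Q, the suffix after A is nullable, so FOLLOW(A) ⊇ FOLLOW(Q) = {else}. Thus FOLLOW(A) = {$, else, read}.
FOLLOW(N): in A::=else N, the suffix after N is empty, so FOLLOW(N) ⊇ FOLLOW(A) = {$, else, read}; in R::=N N read (occurrence 1), N is followed by N read with FIRST {read}; in R::=N N read (occurrence 2), N is followed by read with FIRST {read}. Thus FOLLOW(N) = {$, else, read}.
FOLLOW(R): in Q::=R read end S, R is followed by read end S with FIRST {read}. Thus FOLLOW(R) = {read}.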